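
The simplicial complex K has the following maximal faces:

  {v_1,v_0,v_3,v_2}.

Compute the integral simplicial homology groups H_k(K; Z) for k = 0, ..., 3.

Fix the vertex order v_0 < v_1 < v_2 < v_3 and write every simplex with vertices in increasing order. Then dim K = 3 and the simplices of K are:

  0-simplices (4): [v_0], [v_1], [v_2], [v_3]
  1-simplices (6): [v_0,v_1], [v_0,v_2], [v_0,v_3], [v_1,v_2], [v_1,v_3], [v_2,v_3]
  2-simplices (4): [v_0,v_1,v_2], [v_0,v_1,v_3], [v_0,v_2,v_3], [v_1,v_2,v_3]
  3-simplices (1): [v_0,v_1,v_2,v_3]

so the chain groups are C_0 ≅ Z^4, C_1 ≅ Z^6, C_2 ≅ Z^4, C_3 ≅ Z^1.

∂_1: C_1 → C_0 sends each edge [p,q] (with p < q) to q − p.
The 4×6 boundary matrix has rank 3 and Smith normal form diag(1,1,1).

The boundary map ∂_2: C_2 → C_1 acts by ∂[p,q,r] = [q,r] − [p,r] + [p,q]. For instance
  ∂[v_0,v_1,v_3] = [v_1,v_3] − [v_0,v_3] + [v_0,v_1],
  ∂[v_0,v_2,v_3] = [v_2,v_3] − [v_0,v_3] + [v_0,v_2].
The resulting 6×4 matrix has rank 3, and its Smith normal form has invariant factors (1,1,1).

∂_3: C_3 → C_2 sends each 3-simplex σ to the alternating sum Σ_i (−1)^i (σ with its i-th vertex removed). For instance
  ∂[v_0,v_1,v_2,v_3] = [v_1,v_2,v_3] − [v_0,v_2,v_3] + [v_0,v_1,v_3] − [v_0,v_1,v_2].
The resulting 4×1 matrix has rank 1, and its Smith normal form has invariant factors (1).

Reading off H_k = ker ∂_k / im ∂_{k+1}:

  H_0: rank C_0 − rank ∂_1 = 4 − 3 = 1, and the invariant factors of ∂_1 are all 1, so H_0 ≅ Z.
  H_1: rank ker ∂_1 − rank ∂_2 = (6 − 3) − 3 = 0, and the invariant factors of ∂_2 are all 1, so H_1 ≅ 0.
  H_2: rank ker ∂_2 − rank ∂_3 = (4 − 3) − 1 = 0, and the invariant factors of ∂_3 are all 1, so H_2 ≅ 0.
  H_3: rank ker ∂_3 − rank ∂_4 = (1 − 1) − 0 = 0, and there is no ∂_4, so H_3 ≅ 0.

H_0 ≅ Z,  H_1 = 0,  H_2 = 0,  H_3 = 0.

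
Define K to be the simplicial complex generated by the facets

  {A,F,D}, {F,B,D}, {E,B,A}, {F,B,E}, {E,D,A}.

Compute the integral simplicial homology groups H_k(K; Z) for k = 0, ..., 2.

H_0 = Z,  H_1 = Z,  H_2 = 0.

Fix the vertex order A < B < D < E < F and write every simplex with vertices in increasing order. Then dim K = 2 and the simplices of K are:

  0-simplices (5): A, B, D, E, F
  1-simplices (10): AB, AD, AE, AF, BD, BE, BF, DE, DF, EF
  2-simplices (5): ABE, ADE, ADF, BDF, BEF

so the chain groups are C_0 ≅ Z^5, C_1 ≅ Z^10, C_2 ≅ Z^5.

Boundary ∂_1: C_1 → C_0 sends each edge [p,q] (with p < q) to q − p.
This gives a 5×10 integer matrix of rank 4; reducing to Smith normal form yields diagonal entries (1,1,1,1).

Boundary ∂_2: C_2 → C_1 acts by ∂[p,q,r] = [q,r] − [p,r] + [p,q]. For instance
  ∂ABE = BE − AE + AB,
  ∂ADE = DE − AE + AD.
As a 10×5 matrix over Z this has rank 5, with invariant factors (1,1,1,1,1).

Now H_k = ker ∂_k / im ∂_{k+1}, so:

  H_0: rank C_0 − rank ∂_1 = 5 − 4 = 1, and the invariant factors of ∂_1 are all 1, so H_0 ≅ Z.
  H_1: rank ker ∂_1 − rank ∂_2 = (10 − 4) − 5 = 1, and the invariant factors of ∂_2 are all 1, so H_1 ≅ Z.
  H_2: rank ker ∂_2 − rank ∂_3 = (5 − 5) − 0 = 0, and there is no ∂_3, so H_2 ≅ 0.

As a check, the Euler characteristic is 5 − 10 + 5 = 0, which agrees with 1 − 1 + 0 = 0.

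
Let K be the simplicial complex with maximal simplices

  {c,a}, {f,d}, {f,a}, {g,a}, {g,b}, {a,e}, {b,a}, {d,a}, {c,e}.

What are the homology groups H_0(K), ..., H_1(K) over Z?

Order the vertices as a < b < c < d < e < f < g. Listing each simplex with vertices in this order, K has dimension 1 with simplices:

  0-simplices (7): a, b, c, d, e, f, g
  1-simplices (9): ab, ac, ad, ae, af, ag, bg, ce, df

so the chain groups are C_0 ≅ Z^7, C_1 ≅ Z^9.

Boundary ∂_1: C_1 → C_0 is given by ∂[p,q] = [q] − [p].
The 7×9 boundary matrix has rank 6 and Smith normal form diag(1,1,1,1,1,1).

From H_k ≅ ker(∂_k) / im(∂_{k+1}) we obtain:

  H_0: rank C_0 − rank ∂_1 = 7 − 6 = 1, and the invariant factors of ∂_1 are all 1, so H_0 ≅ Z.
  H_1: rank ker ∂_1 − rank ∂_2 = (9 − 6) − 0 = 3, and there is no ∂_2, so H_1 ≅ Z^3.

H_0 = Z,  H_1 = Z^3.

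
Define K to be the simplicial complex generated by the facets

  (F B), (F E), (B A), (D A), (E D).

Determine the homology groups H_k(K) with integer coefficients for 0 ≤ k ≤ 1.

H_0 = Z,  H_1 = Z.

K has 5 vertices, 5 edges.
rank ∂_0 = 0, rank ∂_1 = 4 ⇒ b_0 = 5 − 0 − 4 = 1; all invariant factors of ∂_1 are 1 so no torsion. So H_0 ≅ Z.
rank ∂_1 = 4, rank ∂_2 = 0 ⇒ b_1 = 5 − 4 − 0 = 1. So H_1 ≅ Z.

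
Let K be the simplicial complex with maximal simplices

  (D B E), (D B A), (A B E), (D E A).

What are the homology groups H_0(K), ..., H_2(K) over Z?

Take the total order A < B < D < E on the vertex set. Then K (dimension 2) consists of the simplices:

  0-simplices (4): A, B, D, E
  1-simplices (6): AB, AD, AE, BD, BE, DE
  2-simplices (4): ABD, ABE, ADE, BDE

giving chain groups C_0 ≅ Z^4, C_1 ≅ Z^6, C_2 ≅ Z^4.

∂_1: C_1 → C_0 is given by ∂[p,q] = [q] − [p]. For instance
  ∂BD = D − B.
As a 4×6 matrix over Z this has rank 3, with invariant factors (1,1,1).

The boundary map ∂_2: C_2 → C_1 sends each 2-simplex [p,q,r] to [q,r] − [p,r] + [p,q]. For instance
  ∂ABE = BE − AE + AB,
  ∂ADE = DE − AE + AD.
The resulting 6×4 matrix has rank 3, and its Smith normal form has invariant factors (1,1,1).

Computing H_k = (kernel of ∂_k) / (image of ∂_{k+1}):

  H_0: rank C_0 − rank ∂_1 = 4 − 3 = 1, and the invariant factors of ∂_1 are all 1, so H_0 ≅ Z.
  H_1: rank ker ∂_1 − rank ∂_2 = (6 − 3) − 3 = 0, and the invariant factors of ∂_2 are all 1, so H_1 ≅ 0.
  H_2: rank ker ∂_2 − rank ∂_3 = (4 − 3) − 0 = 1, and there is no ∂_3, so H_2 ≅ Z.

As a check, the Euler characteristic is 4 − 6 + 4 = 2, which agrees with 1 − 0 + 1 = 2.

H_0 ≅ Z,  H_1 = 0,  H_2 ≅ Z.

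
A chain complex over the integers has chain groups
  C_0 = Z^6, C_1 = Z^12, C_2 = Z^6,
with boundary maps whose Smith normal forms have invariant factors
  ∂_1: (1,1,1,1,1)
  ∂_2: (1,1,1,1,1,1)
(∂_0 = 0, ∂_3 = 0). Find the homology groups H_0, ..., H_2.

H_0: b_0 = 6 − 0 − 5 = 1; torsion from ∂_1 factors > 1: none. So H_0 = Z.
H_1: b_1 = 12 − 5 − 6 = 1; torsion from ∂_2 factors > 1: none. So H_1 = Z.
H_2: b_2 = 6 − 6 − 0 = 0; torsion from ∂_3 factors > 1: none. So H_2 = 0.

H_0 = Z,  H_1 = Z,  H_2 = 0.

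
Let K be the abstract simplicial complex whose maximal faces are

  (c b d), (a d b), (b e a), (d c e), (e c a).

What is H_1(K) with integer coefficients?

Fix the vertex order a < b < c < d < e and write every simplex with vertices in increasing order. Then dim K = 2 and the simplices of K are:

  0-simplices (5): a, b, c, d, e
  1-simplices (10): ab, ac, ad, ae, bc, bd, be, cd, ce, de
  2-simplices (5): abd, abe, ace, bcd, cde

giving chain groups C_0 ≅ Z^5, C_1 ≅ Z^10, C_2 ≅ Z^5.

∂_1: C_1 → C_0 is given by ∂[p,q] = [q] − [p]. For instance
  ∂ae = e − a.
The 5×10 boundary matrix has rank 4 and Smith normal form diag(1,1,1,1).

The boundary map ∂_2: C_2 → C_1 sends each 2-simplex [p,q,r] to [q,r] − [p,r] + [p,q]. For instance
  ∂cde = de − ce + cd,
  ∂abe = be − ae + ab.
As a 10×5 matrix over Z this has rank 5, with invariant factors (1,1,1,1,1).

Now H_k = ker ∂_k / im ∂_{k+1}, so:

  H_1: rank ker ∂_1 − rank ∂_2 = (10 − 4) − 5 = 1, and the invariant factors of ∂_2 are all 1, so H_1 = Z.

(K is a triangulation of the Möbius band.)

H_1 ≅ Z.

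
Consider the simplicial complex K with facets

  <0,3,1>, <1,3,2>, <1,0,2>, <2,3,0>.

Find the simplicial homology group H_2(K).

H_2 = Z.

Order the vertices as 0 < 1 < 2 < 3. Listing each simplex with vertices in this order, K has dimension 2 with simplices:

  0-simplices (4): [0], [1], [2], [3]
  1-simplices (6): [0,1], [0,2], [0,3], [1,2], [1,3], [2,3]
  2-simplices (4): [0,1,2], [0,1,3], [0,2,3], [1,2,3]

giving chain groups C_0 ≅ Z^4, C_1 ≅ Z^6, C_2 ≅ Z^4.

Boundary ∂_1: C_1 → C_0 is given by ∂[p,q] = [q] − [p]. For instance
  ∂[1,3] = [3] − [1].
This gives a 4×6 integer matrix of rank 3; reducing to Smith normal form yields diagonal entries (1,1,1).

∂_2: C_2 → C_1 sends each 2-simplex [p,q,r] to [q,r] − [p,r] + [p,q]. For instance
  ∂[0,1,3] = [1,3] − [0,3] + [0,1],
  ∂[0,1,2] = [1,2] − [0,2] + [0,1].
As a 6×4 matrix over Z this has rank 3, with invariant factors (1,1,1).

From H_k ≅ ker(∂_k) / im(∂_{k+1}) we obtain:

  H_2: rank ker ∂_2 − rank ∂_3 = (4 − 3) − 0 = 1, and there is no ∂_3, so H_2 = Z.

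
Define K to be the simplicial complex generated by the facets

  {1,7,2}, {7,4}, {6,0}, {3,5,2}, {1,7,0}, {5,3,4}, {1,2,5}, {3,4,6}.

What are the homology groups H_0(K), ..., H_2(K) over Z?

H_0 = Z,  H_1 = Z^2,  H_2 = 0.

Order the vertices as 0 < 1 < 2 < 3 < 4 < 5 < 6 < 7. Listing each simplex with vertices in this order, K has dimension 2 with simplices:

  0-simplices (8): [0], [1], [2], [3], [4], [5], [6], [7]
  1-simplices (15): [0,1], [0,6], [0,7], [1,2], [1,5], [1,7], [2,3], [2,5], [2,7], [3,4], [3,5], [3,6], [4,5], [4,6], [4,7]
  2-simplices (6): [0,1,7], [1,2,5], [1,2,7], [2,3,5], [3,4,5], [3,4,6]

so the chain groups are C_0 ≅ Z^8, C_1 ≅ Z^15, C_2 ≅ Z^6.

The boundary map ∂_1: C_1 → C_0 sends each edge [p,q] (with p < q) to q − p. For instance
  ∂[0,7] = [7] − [0].
The 8×15 boundary matrix has rank 7 and Smith normal form diag(1,1,1,1,1,1,1).

∂_2: C_2 → C_1 sends each 2-simplex [p,q,r] to [q,r] − [p,r] + [p,q]. For instance
  ∂[1,2,7] = [2,7] − [1,7] + [1,2],
  ∂[2,3,5] = [3,5] − [2,5] + [2,3].
The resulting 15×6 matrix has rank 6, and its Smith normal form has invariant factors (1,1,1,1,1,1).

Now H_k = ker ∂_k / im ∂_{k+1}, so:

  H_0: rank C_0 − rank ∂_1 = 8 − 7 = 1, and the invariant factors of ∂_1 are all 1, so H_0 ≅ Z.
  H_1: rank ker ∂_1 − rank ∂_2 = (15 − 7) − 6 = 2, and the invariant factors of ∂_2 are all 1, so H_1 ≅ Z^2.
  H_2: rank ker ∂_2 − rank ∂_3 = (6 − 6) − 0 = 0, and there is no ∂_3, so H_2 ≅ 0.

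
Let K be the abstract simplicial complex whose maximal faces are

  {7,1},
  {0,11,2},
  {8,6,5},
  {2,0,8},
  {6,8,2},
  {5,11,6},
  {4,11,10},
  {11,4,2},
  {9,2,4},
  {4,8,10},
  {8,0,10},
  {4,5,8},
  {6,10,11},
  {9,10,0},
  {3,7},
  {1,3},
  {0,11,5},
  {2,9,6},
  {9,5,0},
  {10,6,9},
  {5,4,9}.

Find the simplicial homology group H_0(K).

Take the total order 0 < 1 < 2 < 3 < 4 < 5 < 6 < 7 < 8 < 9 < 10 < 11 on the vertex set. Then K (dimension 2) consists of the simplices:

  0-simplices (12): [0], [1], [2], [3], [4], [5], [6], [7], [8], [9], [10], [11]
  1-simplices (30): (30 of them)
  2-simplices (18): (18 of them)

so the chain groups are C_0 ≅ Z^12, C_1 ≅ Z^30, C_2 ≅ Z^18.

The boundary map ∂_1: C_1 → C_0 sends each edge [p,q] (with p < q) to q − p. For instance
  ∂[2,9] = [9] − [2].
This gives a 12×30 integer matrix of rank 10; reducing to Smith normal form yields diagonal entries (1,1,1,1,1,1,1,1,1,1).

∂_2: C_2 → C_1 sends each 2-simplex [p,q,r] to [q,r] − [p,r] + [p,q]. For instance
  ∂[4,10,11] = [10,11] − [4,11] + [4,10],
  ∂[4,5,8] = [5,8] − [4,8] + [4,5].
This gives a 30×18 integer matrix of rank 17; reducing to Smith normal form yields diagonal entries (1,1,1,1,1,1,1,1,1,1,1,1,1,1,1,1,1).

Computing H_k = (kernel of ∂_k) / (image of ∂_{k+1}):

  H_0: rank C_0 − rank ∂_1 = 12 − 10 = 2, and the invariant factors of ∂_1 are all 1, so H_0 ≅ Z^2.

H_0 = Z^2.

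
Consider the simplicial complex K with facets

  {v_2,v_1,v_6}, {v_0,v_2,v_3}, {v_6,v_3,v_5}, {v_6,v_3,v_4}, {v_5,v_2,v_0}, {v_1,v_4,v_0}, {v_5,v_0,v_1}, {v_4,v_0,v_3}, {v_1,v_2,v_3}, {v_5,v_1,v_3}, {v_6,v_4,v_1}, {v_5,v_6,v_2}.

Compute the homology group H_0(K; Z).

H_0 ≅ Z.

Take the total order v_0 < v_1 < v_2 < v_3 < v_4 < v_5 < v_6 on the vertex set. Then K (dimension 2) consists of the simplices:

  0-simplices (7): [v_0], [v_1], [v_2], [v_3], [v_4], [v_5], [v_6]
  1-simplices (18): (18 of them)
  2-simplices (12): (12 of them)

giving chain groups C_0 ≅ Z^7, C_1 ≅ Z^18, C_2 ≅ Z^12.

Boundary ∂_1: C_1 → C_0 is given by ∂[p,q] = [q] − [p]. For instance
  ∂[v_3,v_6] = [v_6] − [v_3].
This gives a 7×18 integer matrix of rank 6; reducing to Smith normal form yields diagonal entries (1,1,1,1,1,1).

The boundary map ∂_2: C_2 → C_1 maps a triangle to the signed sum of its edges. For instance
  ∂[v_1,v_3,v_5] = [v_3,v_5] − [v_1,v_5] + [v_1,v_3],
  ∂[v_3,v_5,v_6] = [v_5,v_6] − [v_3,v_6] + [v_3,v_5].
The resulting 18×12 matrix has rank 12, and its Smith normal form has invariant factors (1,1,1,1,1,1,1,1,1,1,1,2).

Computing H_k = (kernel of ∂_k) / (image of ∂_{k+1}):

  H_0: rank C_0 − rank ∂_1 = 7 − 6 = 1, and the invariant factors of ∂_1 are all 1, so H_0 ≅ Z.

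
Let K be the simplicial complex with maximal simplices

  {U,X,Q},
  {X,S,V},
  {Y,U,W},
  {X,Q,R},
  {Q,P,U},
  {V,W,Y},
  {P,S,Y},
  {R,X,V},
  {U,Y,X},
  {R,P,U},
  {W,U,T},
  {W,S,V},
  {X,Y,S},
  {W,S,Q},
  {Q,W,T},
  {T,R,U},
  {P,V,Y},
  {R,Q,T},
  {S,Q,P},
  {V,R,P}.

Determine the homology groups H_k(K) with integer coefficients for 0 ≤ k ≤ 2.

H_0 ≅ Z,  H_1 ≅ Z ⊕ Z/2,  H_2 = 0.

Fix the vertex order P < Q < R < S < T < U < V < W < X < Y and write every simplex with vertices in increasing order. Then dim K = 2 and the simplices of K are:

  0-simplices (10): P, Q, R, S, T, U, V, W, X, Y
  1-simplices (30): PQ, PR, PS, PU, PV, PY, QR, QS, QT, QU, QW, QX, RT, RU, RV, RX, SV, SW, SX, SY, TU, TW, UW, UX, UY, VW, VX, VY, WY, XY
  2-simplices (20): PQS, PQU, PRU, PRV, PSY, PVY, QRT, QRX, QSW, QTW, QUX, RTU, RVX, SVW, SVX, SXY, TUW, UWY, UXY, VWY

Hence C_0 ≅ Z^10, C_1 ≅ Z^30, C_2 ≅ Z^20.

Boundary ∂_1: C_1 → C_0 sends each edge [p,q] (with p < q) to q − p.
This gives a 10×30 integer matrix of rank 9; reducing to Smith normal form yields diagonal entries (1,1,1,1,1,1,1,1,1).

The boundary map ∂_2: C_2 → C_1 sends each 2-simplex [p,q,r] to [q,r] − [p,r] + [p,q]. For instance
  ∂SXY = XY − SY + SX,
  ∂PRV = RV − PV + PR.
As a 30×20 matrix over Z this has rank 20, with invariant factors (1,1,1,1,1,1,1,1,1,1,1,1,1,1,1,1,1,1,1,2).

Reading off H_k = ker ∂_k / im ∂_{k+1}:

  H_0: rank C_0 − rank ∂_1 = 10 − 9 = 1, and the invariant factors of ∂_1 are all 1, so H_0 ≅ Z.
  H_1: rank ker ∂_1 − rank ∂_2 = (30 − 9) − 20 = 1, and ∂_2 has invariant factor 2 > 1, so H_1 ≅ Z ⊕ Z/2.
  H_2: rank ker ∂_2 − rank ∂_3 = (20 − 20) − 0 = 0, and there is no ∂_3, so H_2 ≅ 0.

As a check, the Euler characteristic is 10 − 30 + 20 = 0, which agrees with 1 − 1 + 0 = 0.
(K is a triangulation of the Klein bottle.)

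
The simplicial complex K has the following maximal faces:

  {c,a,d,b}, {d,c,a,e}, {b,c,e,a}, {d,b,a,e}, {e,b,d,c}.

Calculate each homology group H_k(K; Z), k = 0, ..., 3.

H_0 ≅ Z,  H_1 = 0,  H_2 = 0,  H_3 ≅ Z.

Order the vertices as a < b < c < d < e. Listing each simplex with vertices in this order, K has dimension 3 with simplices:

  0-simplices (5): a, b, c, d, e
  1-simplices (10): ab, ac, ad, ae, bc, bd, be, cd, ce, de
  2-simplices (10): abc, abd, abe, acd, ace, ade, bcd, bce, bde, cde
  3-simplices (5): abcd, abce, abde, acde, bcde

so the chain groups are C_0 ≅ Z^5, C_1 ≅ Z^10, C_2 ≅ Z^10, C_3 ≅ Z^5.

Boundary ∂_1: C_1 → C_0 sends each edge [p,q] (with p < q) to q − p.
The 5×10 boundary matrix has rank 4 and Smith normal form diag(1,1,1,1).

The boundary map ∂_2: C_2 → C_1 sends each 2-simplex [p,q,r] to [q,r] − [p,r] + [p,q]. For instance
  ∂bde = de − be + bd,
  ∂abe = be − ae + ab.
The resulting 10×10 matrix has rank 6, and its Smith normal form has invariant factors (1,1,1,1,1,1).

Boundary ∂_3: C_3 → C_2 sends each 3-simplex σ to the alternating sum Σ_i (−1)^i (σ with its i-th vertex removed). For instance
  ∂bcde = cde − bde + bce − bcd,
  ∂abde = bde − ade + abe − abd.
This gives a 10×5 integer matrix of rank 4; reducing to Smith normal form yields diagonal entries (1,1,1,1).

Reading off H_k = ker ∂_k / im ∂_{k+1}:

  H_0: rank C_0 − rank ∂_1 = 5 − 4 = 1, and the invariant factors of ∂_1 are all 1, so H_0 ≅ Z.
  H_1: rank ker ∂_1 − rank ∂_2 = (10 − 4) − 6 = 0, and the invariant factors of ∂_2 are all 1, so H_1 ≅ 0.
  H_2: rank ker ∂_2 − rank ∂_3 = (10 − 6) − 4 = 0, and the invariant factors of ∂_3 are all 1, so H_2 ≅ 0.
  H_3: rank ker ∂_3 − rank ∂_4 = (5 − 4) − 0 = 1, and there is no ∂_4, so H_3 ≅ Z.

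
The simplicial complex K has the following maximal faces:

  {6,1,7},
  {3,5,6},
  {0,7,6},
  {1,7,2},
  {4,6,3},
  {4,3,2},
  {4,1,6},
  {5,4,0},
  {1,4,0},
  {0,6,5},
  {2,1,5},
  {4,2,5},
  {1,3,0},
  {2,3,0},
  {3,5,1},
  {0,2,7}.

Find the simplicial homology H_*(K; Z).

H_0 = Z,  H_1 = Z^2,  H_2 = Z.

Order the vertices as 0 < 1 < 2 < 3 < 4 < 5 < 6 < 7. Listing each simplex with vertices in this order, K has dimension 2 with simplices:

  0-simplices (8): [0], [1], [2], [3], [4], [5], [6], [7]
  1-simplices (24): (24 of them)
  2-simplices (16): [0,1,3], [0,1,4], [0,2,3], [0,2,7], [0,4,5], [0,5,6], [0,6,7], [1,2,5], [1,2,7], [1,3,5], [1,4,6], [1,6,7], [2,3,4], [2,4,5], [3,4,6], [3,5,6]

so the chain groups are C_0 ≅ Z^8, C_1 ≅ Z^24, C_2 ≅ Z^16.

The boundary map ∂_1: C_1 → C_0 sends each edge [p,q] (with p < q) to q − p.
As a 8×24 matrix over Z this has rank 7, with invariant factors (1,1,1,1,1,1,1).

Boundary ∂_2: C_2 → C_1 maps a triangle to the signed sum of its edges. For instance
  ∂[3,4,6] = [4,6] − [3,6] + [3,4],
  ∂[0,1,4] = [1,4] − [0,4] + [0,1].
The 24×16 boundary matrix has rank 15 and Smith normal form diag(1,1,1,1,1,1,1,1,1,1,1,1,1,1,1).

Now H_k = ker ∂_k / im ∂_{k+1}, so:

  H_0: rank C_0 − rank ∂_1 = 8 − 7 = 1, and the invariant factors of ∂_1 are all 1, so H_0 ≅ Z.
  H_1: rank ker ∂_1 − rank ∂_2 = (24 − 7) − 15 = 2, and the invariant factors of ∂_2 are all 1, so H_1 ≅ Z^2.
  H_2: rank ker ∂_2 − rank ∂_3 = (16 − 15) − 0 = 1, and there is no ∂_3, so H_2 ≅ Z.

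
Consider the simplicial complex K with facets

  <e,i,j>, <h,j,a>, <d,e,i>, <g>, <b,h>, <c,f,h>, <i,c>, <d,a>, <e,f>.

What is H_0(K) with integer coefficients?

H_0 ≅ Z^2.

Fix the vertex order a < b < c < d < e < f < g < h < i < j and write every simplex with vertices in increasing order. Then dim K = 2 and the simplices of K are:

  0-simplices (10): a, b, c, d, e, f, g, h, i, j
  1-simplices (15): ad, ah, aj, bh, cf, ch, ci, de, di, ef, ei, ej, fh, hj, ij
  2-simplices (4): ahj, cfh, dei, eij

Hence C_0 ≅ Z^10, C_1 ≅ Z^15, C_2 ≅ Z^4.

The boundary map ∂_1: C_1 → C_0 is given by ∂[p,q] = [q] − [p].
The resulting 10×15 matrix has rank 8, and its Smith normal form has invariant factors (1,1,1,1,1,1,1,1).

Boundary ∂_2: C_2 → C_1 acts by ∂[p,q,r] = [q,r] − [p,r] + [p,q]. For instance
  ∂dei = ei − di + de,
  ∂eij = ij − ej + ei.
The resulting 15×4 matrix has rank 4, and its Smith normal form has invariant factors (1,1,1,1).

Reading off H_k = ker ∂_k / im ∂_{k+1}:

  H_0: rank C_0 − rank ∂_1 = 10 − 8 = 2, and the invariant factors of ∂_1 are all 1, so H_0 ≅ Z^2.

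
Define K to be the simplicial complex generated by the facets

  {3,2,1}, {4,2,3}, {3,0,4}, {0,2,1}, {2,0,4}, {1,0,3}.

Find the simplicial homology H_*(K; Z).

Take the total order 0 < 1 < 2 < 3 < 4 on the vertex set. Then K (dimension 2) consists of the simplices:

  0-simplices (5): [0], [1], [2], [3], [4]
  1-simplices (9): [0,1], [0,2], [0,3], [0,4], [1,2], [1,3], [2,3], [2,4], [3,4]
  2-simplices (6): [0,1,2], [0,1,3], [0,2,4], [0,3,4], [1,2,3], [2,3,4]

Hence C_0 ≅ Z^5, C_1 ≅ Z^9, C_2 ≅ Z^6.

Boundary ∂_1: C_1 → C_0 is given by ∂[p,q] = [q] − [p].
As a 5×9 matrix over Z this has rank 4, with invariant factors (1,1,1,1).

∂_2: C_2 → C_1 sends each 2-simplex [p,q,r] to [q,r] − [p,r] + [p,q]. For instance
  ∂[2,3,4] = [3,4] − [2,4] + [2,3],
  ∂[1,2,3] = [2,3] − [1,3] + [1,2].
This gives a 9×6 integer matrix of rank 5; reducing to Smith normal form yields diagonal entries (1,1,1,1,1).

Now H_k = ker ∂_k / im ∂_{k+1}, so:

  H_0: rank C_0 − rank ∂_1 = 5 − 4 = 1, and the invariant factors of ∂_1 are all 1, so H_0 ≅ Z.
  H_1: rank ker ∂_1 − rank ∂_2 = (9 − 4) − 5 = 0, and the invariant factors of ∂_2 are all 1, so H_1 ≅ 0.
  H_2: rank ker ∂_2 − rank ∂_3 = (6 − 5) − 0 = 1, and there is no ∂_3, so H_2 ≅ Z.

As a check, the Euler characteristic is 5 − 9 + 6 = 2, which agrees with 1 − 0 + 1 = 2.

H_0 = Z,  H_1 = 0,  H_2 = Z.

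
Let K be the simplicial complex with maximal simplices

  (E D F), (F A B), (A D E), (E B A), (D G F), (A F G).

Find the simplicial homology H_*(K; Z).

H_0 = Z,  H_1 = Z,  H_2 = 0.

Fix the vertex order A < B < D < E < F < G and write every simplex with vertices in increasing order. Then dim K = 2 and the simplices of K are:

  0-simplices (6): A, B, D, E, F, G
  1-simplices (12): AB, AD, AE, AF, AG, BE, BF, DE, DF, DG, EF, FG
  2-simplices (6): ABE, ABF, ADE, AFG, DEF, DFG

Hence C_0 ≅ Z^6, C_1 ≅ Z^12, C_2 ≅ Z^6.

Boundary ∂_1: C_1 → C_0 maps an edge to its endpoints' difference, ∂[p,q] = q − p.
The resulting 6×12 matrix has rank 5, and its Smith normal form has invariant factors (1,1,1,1,1).

Boundary ∂_2: C_2 → C_1 sends each 2-simplex [p,q,r] to [q,r] − [p,r] + [p,q]. For instance
  ∂ABE = BE − AE + AB,
  ∂DFG = FG − DG + DF.
As a 12×6 matrix over Z this has rank 6, with invariant factors (1,1,1,1,1,1).

Now H_k = ker ∂_k / im ∂_{k+1}, so:

  H_0: rank C_0 − rank ∂_1 = 6 − 5 = 1, and the invariant factors of ∂_1 are all 1, so H_0 ≅ Z.
  H_1: rank ker ∂_1 − rank ∂_2 = (12 − 5) − 6 = 1, and the invariant factors of ∂_2 are all 1, so H_1 ≅ Z.
  H_2: rank ker ∂_2 − rank ∂_3 = (6 − 6) − 0 = 0, and there is no ∂_3, so H_2 ≅ 0.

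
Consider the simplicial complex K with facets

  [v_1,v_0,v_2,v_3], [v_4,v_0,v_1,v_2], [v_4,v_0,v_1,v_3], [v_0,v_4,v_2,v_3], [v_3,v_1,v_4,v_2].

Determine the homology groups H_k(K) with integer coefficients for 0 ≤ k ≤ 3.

Take the total order v_0 < v_1 < v_2 < v_3 < v_4 on the vertex set. Then K (dimension 3) consists of the simplices:

  0-simplices (5): [v_0], [v_1], [v_2], [v_3], [v_4]
  1-simplices (10): [v_0,v_1], [v_0,v_2], [v_0,v_3], [v_0,v_4], [v_1,v_2], [v_1,v_3], [v_1,v_4], [v_2,v_3], [v_2,v_4], [v_3,v_4]
  2-simplices (10): [v_0,v_1,v_2], [v_0,v_1,v_3], [v_0,v_1,v_4], [v_0,v_2,v_3], [v_0,v_2,v_4], [v_0,v_3,v_4], [v_1,v_2,v_3], [v_1,v_2,v_4], [v_1,v_3,v_4], [v_2,v_3,v_4]
  3-simplices (5): [v_0,v_1,v_2,v_3], [v_0,v_1,v_2,v_4], [v_0,v_1,v_3,v_4], [v_0,v_2,v_3,v_4], [v_1,v_2,v_3,v_4]

giving chain groups C_0 ≅ Z^5, C_1 ≅ Z^10, C_2 ≅ Z^10, C_3 ≅ Z^5.

Boundary ∂_1: C_1 → C_0 is given by ∂[p,q] = [q] − [p].
This gives a 5×10 integer matrix of rank 4; reducing to Smith normal form yields diagonal entries (1,1,1,1).

∂_2: C_2 → C_1 maps a triangle to the signed sum of its edges. For instance
  ∂[v_0,v_3,v_4] = [v_3,v_4] − [v_0,v_4] + [v_0,v_3],
  ∂[v_1,v_3,v_4] = [v_3,v_4] − [v_1,v_4] + [v_1,v_3].
This gives a 10×10 integer matrix of rank 6; reducing to Smith normal form yields diagonal entries (1,1,1,1,1,1).

∂_3: C_3 → C_2 sends each 3-simplex σ to the alternating sum Σ_i (−1)^i (σ with its i-th vertex removed). For instance
  ∂[v_0,v_2,v_3,v_4] = [v_2,v_3,v_4] − [v_0,v_3,v_4] + [v_0,v_2,v_4] − [v_0,v_2,v_3],
  ∂[v_0,v_1,v_2,v_3] = [v_1,v_2,v_3] − [v_0,v_2,v_3] + [v_0,v_1,v_3] − [v_0,v_1,v_2].
As a 10×5 matrix over Z this has rank 4, with invariant factors (1,1,1,1).

Computing H_k = (kernel of ∂_k) / (image of ∂_{k+1}):

  H_0: rank C_0 − rank ∂_1 = 5 − 4 = 1, and the invariant factors of ∂_1 are all 1, so H_0 = Z.
  H_1: rank ker ∂_1 − rank ∂_2 = (10 − 4) − 6 = 0, and the invariant factors of ∂_2 are all 1, so H_1 = 0.
  H_2: rank ker ∂_2 − rank ∂_3 = (10 − 6) − 4 = 0, and the invariant factors of ∂_3 are all 1, so H_2 = 0.
  H_3: rank ker ∂_3 − rank ∂_4 = (5 − 4) − 0 = 1, and there is no ∂_4, so H_3 = Z.

(K is a triangulation of the 3-sphere S^3.)

H_0 ≅ Z,  H_1 = 0,  H_2 = 0,  H_3 ≅ Z.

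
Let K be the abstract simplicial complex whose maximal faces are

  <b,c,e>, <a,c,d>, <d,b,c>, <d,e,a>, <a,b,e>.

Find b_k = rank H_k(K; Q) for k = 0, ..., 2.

b_0 = 1, b_1 = 1, b_2 = 0.

Take the total order a < b < c < d < e on the vertex set. Then K (dimension 2) consists of the simplices:

  0-simplices (5): a, b, c, d, e
  1-simplices (10): ab, ac, ad, ae, bc, bd, be, cd, ce, de
  2-simplices (5): abe, acd, ade, bcd, bce

giving chain groups C_0 ≅ Z^5, C_1 ≅ Z^10, C_2 ≅ Z^5.

The boundary map ∂_1: C_1 → C_0 sends each edge [p,q] (with p < q) to q − p.
This gives a 5×10 integer matrix of rank 4; reducing to Smith normal form yields diagonal entries (1,1,1,1).

Boundary ∂_2: C_2 → C_1 maps a triangle to the signed sum of its edges. For instance
  ∂acd = cd − ad + ac,
  ∂ade = de − ae + ad.
This gives a 10×5 integer matrix of rank 5; reducing to Smith normal form yields diagonal entries (1,1,1,1,1).

Computing H_k = (kernel of ∂_k) / (image of ∂_{k+1}):

  H_0: rank C_0 − rank ∂_1 = 5 − 4 = 1, and the invariant factors of ∂_1 are all 1, so H_0 ≅ Z.
  H_1: rank ker ∂_1 − rank ∂_2 = (10 − 4) − 5 = 1, and the invariant factors of ∂_2 are all 1, so H_1 ≅ Z.
  H_2: rank ker ∂_2 − rank ∂_3 = (5 − 5) − 0 = 0, and there is no ∂_3, so H_2 ≅ 0.

As a check, the Euler characteristic is 5 − 10 + 5 = 0, which agrees with 1 − 1 + 0 = 0.

Hence the Betti numbers are b_0 = 1, b_1 = 1, b_2 = 0.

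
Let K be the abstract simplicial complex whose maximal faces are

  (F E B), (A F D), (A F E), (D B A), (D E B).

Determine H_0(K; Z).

Take the total order A < B < D < E < F on the vertex set. Then K (dimension 2) consists of the simplices:

  0-simplices (5): A, B, D, E, F
  1-simplices (10): AB, AD, AE, AF, BD, BE, BF, DE, DF, EF
  2-simplices (5): ABD, ADF, AEF, BDE, BEF

so the chain groups are C_0 ≅ Z^5, C_1 ≅ Z^10, C_2 ≅ Z^5.

Boundary ∂_1: C_1 → C_0 is given by ∂[p,q] = [q] − [p]. For instance
  ∂AB = B − A.
As a 5×10 matrix over Z this has rank 4, with invariant factors (1,1,1,1).

The boundary map ∂_2: C_2 → C_1 acts by ∂[p,q,r] = [q,r] − [p,r] + [p,q]. For instance
  ∂ADF = DF − AF + AD,
  ∂AEF = EF − AF + AE.
The 10×5 boundary matrix has rank 5 and Smith normal form diag(1,1,1,1,1).

Computing H_k = (kernel of ∂_k) / (image of ∂_{k+1}):

  H_0: rank C_0 − rank ∂_1 = 5 − 4 = 1, and the invariant factors of ∂_1 are all 1, so H_0 ≅ Z.

(K is a triangulation of the Möbius band.)

H_0 ≅ Z.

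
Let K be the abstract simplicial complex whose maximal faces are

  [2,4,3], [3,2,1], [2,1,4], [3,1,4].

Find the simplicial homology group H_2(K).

H_2 = Z.

Order the vertices as 1 < 2 < 3 < 4. Listing each simplex with vertices in this order, K has dimension 2 with simplices:

  0-simplices (4): [1], [2], [3], [4]
  1-simplices (6): [1,2], [1,3], [1,4], [2,3], [2,4], [3,4]
  2-simplices (4): [1,2,3], [1,2,4], [1,3,4], [2,3,4]

Hence C_0 ≅ Z^4, C_1 ≅ Z^6, C_2 ≅ Z^4.

∂_1: C_1 → C_0 maps an edge to its endpoints' difference, ∂[p,q] = q − p. For instance
  ∂[2,3] = [3] − [2].
The resulting 4×6 matrix has rank 3, and its Smith normal form has invariant factors (1,1,1).

Boundary ∂_2: C_2 → C_1 sends each 2-simplex [p,q,r] to [q,r] − [p,r] + [p,q]. For instance
  ∂[1,3,4] = [3,4] − [1,4] + [1,3],
  ∂[2,3,4] = [3,4] − [2,4] + [2,3].
The 6×4 boundary matrix has rank 3 and Smith normal form diag(1,1,1).

Reading off H_k = ker ∂_k / im ∂_{k+1}:

  H_2: rank ker ∂_2 − rank ∂_3 = (4 − 3) − 0 = 1, and there is no ∂_3, so H_2 ≅ Z.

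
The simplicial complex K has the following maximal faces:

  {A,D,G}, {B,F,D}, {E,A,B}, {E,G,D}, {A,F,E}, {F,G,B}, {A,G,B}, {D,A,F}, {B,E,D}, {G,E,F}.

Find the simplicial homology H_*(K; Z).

H_0 ≅ Z,  H_1 ≅ Z_2,  H_2 = 0.

We work with the vertex ordering A < B < D < E < F < G. The simplices of K, each written with vertices in increasing order, are:

  0-simplices (6): A, B, D, E, F, G
  1-simplices (15): AB, AD, AE, AF, AG, BD, BE, BF, BG, DE, DF, DG, EF, EG, FG
  2-simplices (10): ABE, ABG, ADF, ADG, AEF, BDE, BDF, BFG, DEG, EFG

giving chain groups C_0 ≅ Z^6, C_1 ≅ Z^15, C_2 ≅ Z^10.

∂_1: C_1 → C_0 sends each edge [p,q] (with p < q) to q − p. For instance
  ∂AB = B − A.
The 6×15 boundary matrix has rank 5 and Smith normal form diag(1,1,1,1,1).

The boundary map ∂_2: C_2 → C_1 acts by ∂[p,q,r] = [q,r] − [p,r] + [p,q]. For instance
  ∂ADG = DG − AG + AD,
  ∂BDE = DE − BE + BD.
As a 15×10 matrix over Z this has rank 10, with invariant factors (1,1,1,1,1,1,1,1,1,2).

Computing H_k = (kernel of ∂_k) / (image of ∂_{k+1}):

  H_0: rank C_0 − rank ∂_1 = 6 − 5 = 1, and the invariant factors of ∂_1 are all 1, so H_0 ≅ Z.
  H_1: rank ker ∂_1 − rank ∂_2 = (15 − 5) − 10 = 0, and ∂_2 has invariant factor 2 > 1, so H_1 ≅ Z_2.
  H_2: rank ker ∂_2 − rank ∂_3 = (10 − 10) − 0 = 0, and there is no ∂_3, so H_2 ≅ 0.

As a check, the Euler characteristic is 6 − 15 + 10 = 1, which agrees with 1 − 0 + 0 = 1.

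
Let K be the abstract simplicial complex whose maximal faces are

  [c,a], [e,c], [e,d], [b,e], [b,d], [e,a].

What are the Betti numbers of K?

Order the vertices as a < b < c < d < e. Listing each simplex with vertices in this order, K has dimension 1 with simplices:

  0-simplices (5): a, b, c, d, e
  1-simplices (6): ac, ae, bd, be, ce, de

Hence C_0 ≅ Z^5, C_1 ≅ Z^6.

∂_1: C_1 → C_0 is given by ∂[p,q] = [q] − [p]. For instance
  ∂ce = e − c.
As a 5×6 matrix over Z this has rank 4, with invariant factors (1,1,1,1).

Reading off H_k = ker ∂_k / im ∂_{k+1}:

  H_0: rank C_0 − rank ∂_1 = 5 − 4 = 1, and the invariant factors of ∂_1 are all 1, so H_0 = Z.
  H_1: rank ker ∂_1 − rank ∂_2 = (6 − 4) − 0 = 2, and there is no ∂_2, so H_1 = Z^2.

(K is a triangulation of a wedge of 2 circles.)

Hence the Betti numbers are b_0 = 1, b_1 = 2.

b_0 = 1, b_1 = 2.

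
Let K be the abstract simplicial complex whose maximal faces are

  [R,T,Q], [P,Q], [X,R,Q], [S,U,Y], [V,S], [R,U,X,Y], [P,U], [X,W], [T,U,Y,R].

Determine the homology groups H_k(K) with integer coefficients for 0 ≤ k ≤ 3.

Order the vertices as P < Q < R < S < T < U < V < W < X < Y. Listing each simplex with vertices in this order, K has dimension 3 with simplices:

  0-simplices (10): P, Q, R, S, T, U, V, W, X, Y
  1-simplices (18): PQ, PU, QR, QT, QX, RT, RU, RX, RY, SU, SV, SY, TU, TY, UX, UY, WX, XY
  2-simplices (10): QRT, QRX, RTU, RTY, RUX, RUY, RXY, SUY, TUY, UXY
  3-simplices (2): RTUY, RUXY

so the chain groups are C_0 ≅ Z^10, C_1 ≅ Z^18, C_2 ≅ Z^10, C_3 ≅ Z^2.

Boundary ∂_1: C_1 → C_0 sends each edge [p,q] (with p < q) to q − p.
This gives a 10×18 integer matrix of rank 9; reducing to Smith normal form yields diagonal entries (1,1,1,1,1,1,1,1,1).

∂_2: C_2 → C_1 sends each 2-simplex [p,q,r] to [q,r] − [p,r] + [p,q]. For instance
  ∂RTU = TU − RU + RT,
  ∂SUY = UY − SY + SU.
As a 18×10 matrix over Z this has rank 8, with invariant factors (1,1,1,1,1,1,1,1).

∂_3: C_3 → C_2 sends each 3-simplex σ to the alternating sum Σ_i (−1)^i (σ with its i-th vertex removed). For instance
  ∂RUXY = UXY − RXY + RUY − RUX,
  ∂RTUY = TUY − RUY + RTY − RTU.
As a 10×2 matrix over Z this has rank 2, with invariant factors (1,1).

Computing H_k = (kernel of ∂_k) / (image of ∂_{k+1}):

  H_0: rank C_0 − rank ∂_1 = 10 − 9 = 1, and the invariant factors of ∂_1 are all 1, so H_0 ≅ Z.
  H_1: rank ker ∂_1 − rank ∂_2 = (18 − 9) − 8 = 1, and the invariant factors of ∂_2 are all 1, so H_1 ≅ Z.
  H_2: rank ker ∂_2 − rank ∂_3 = (10 − 8) − 2 = 0, and the invariant factors of ∂_3 are all 1, so H_2 ≅ 0.
  H_3: rank ker ∂_3 − rank ∂_4 = (2 − 2) − 0 = 0, and there is no ∂_4, so H_3 ≅ 0.

H_0 ≅ Z,  H_1 ≅ Z,  H_2 = 0,  H_3 = 0.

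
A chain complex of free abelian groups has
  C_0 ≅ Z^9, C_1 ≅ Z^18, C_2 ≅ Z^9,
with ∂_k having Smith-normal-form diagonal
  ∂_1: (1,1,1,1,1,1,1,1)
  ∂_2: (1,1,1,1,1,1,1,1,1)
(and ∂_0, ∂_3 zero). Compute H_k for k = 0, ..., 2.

H_0: b_0 = 9 − 0 − 8 = 1; torsion from ∂_1 factors > 1: none. So H_0 ≅ Z.
H_1: b_1 = 18 − 8 − 9 = 1; torsion from ∂_2 factors > 1: none. So H_1 ≅ Z.
H_2: b_2 = 9 − 9 − 0 = 0; torsion from ∂_3 factors > 1: none. So H_2 ≅ 0.

H_0 ≅ Z,  H_1 ≅ Z,  H_2 = 0.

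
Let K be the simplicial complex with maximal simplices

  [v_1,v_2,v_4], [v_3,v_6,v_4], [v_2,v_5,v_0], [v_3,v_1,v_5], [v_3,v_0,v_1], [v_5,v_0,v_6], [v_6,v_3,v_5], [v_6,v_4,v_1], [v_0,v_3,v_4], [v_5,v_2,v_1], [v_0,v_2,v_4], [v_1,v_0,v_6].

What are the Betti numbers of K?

We work with the vertex ordering v_0 < v_1 < v_2 < v_3 < v_4 < v_5 < v_6. The simplices of K, each written with vertices in increasing order, are:

  0-simplices (7): [v_0], [v_1], [v_2], [v_3], [v_4], [v_5], [v_6]
  1-simplices (18): (18 of them)
  2-simplices (12): (12 of them)

Hence C_0 ≅ Z^7, C_1 ≅ Z^18, C_2 ≅ Z^12.

Boundary ∂_1: C_1 → C_0 is given by ∂[p,q] = [q] − [p]. For instance
  ∂[v_2,v_5] = [v_5] − [v_2].
The 7×18 boundary matrix has rank 6 and Smith normal form diag(1,1,1,1,1,1).

Boundary ∂_2: C_2 → C_1 sends each 2-simplex [p,q,r] to [q,r] − [p,r] + [p,q]. For instance
  ∂[v_0,v_2,v_4] = [v_2,v_4] − [v_0,v_4] + [v_0,v_2],
  ∂[v_1,v_4,v_6] = [v_4,v_6] − [v_1,v_6] + [v_1,v_4].
This gives a 18×12 integer matrix of rank 12; reducing to Smith normal form yields diagonal entries (1,1,1,1,1,1,1,1,1,1,1,2).

Computing H_k = (kernel of ∂_k) / (image of ∂_{k+1}):

  H_0: rank C_0 − rank ∂_1 = 7 − 6 = 1, and the invariant factors of ∂_1 are all 1, so H_0 ≅ Z.
  H_1: rank ker ∂_1 − rank ∂_2 = (18 − 6) − 12 = 0, and ∂_2 has invariant factor 2 > 1, so H_1 ≅ Z/2.
  H_2: rank ker ∂_2 − rank ∂_3 = (12 − 12) − 0 = 0, and there is no ∂_3, so H_2 ≅ 0.

(K is a triangulation of the real projective plane RP^2.)

Hence the Betti numbers are b_0 = 1, b_1 = 0, b_2 = 0.

b_0 = 1, b_1 = 0, b_2 = 0.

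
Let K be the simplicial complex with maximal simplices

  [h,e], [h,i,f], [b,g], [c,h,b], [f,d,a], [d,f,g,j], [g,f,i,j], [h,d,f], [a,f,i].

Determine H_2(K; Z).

We work with the vertex ordering a < b < c < d < e < f < g < h < i < j. The simplices of K, each written with vertices in increasing order, are:

  0-simplices (10): a, b, c, d, e, f, g, h, i, j
  1-simplices (20): ad, af, ai, bc, bg, bh, ch, df, dg, dh, dj, eh, fg, fh, fi, fj, gi, gj, hi, ij
  2-simplices (12): adf, afi, bch, dfg, dfh, dfj, dgj, fgi, fgj, fhi, fij, gij
  3-simplices (2): dfgj, fgij

so the chain groups are C_0 ≅ Z^10, C_1 ≅ Z^20, C_2 ≅ Z^12, C_3 ≅ Z^2.

∂_1: C_1 → C_0 sends each edge [p,q] (with p < q) to q − p.
This gives a 10×20 integer matrix of rank 9; reducing to Smith normal form yields diagonal entries (1,1,1,1,1,1,1,1,1).

∂_2: C_2 → C_1 acts by ∂[p,q,r] = [q,r] − [p,r] + [p,q]. For instance
  ∂dfh = fh − dh + df,
  ∂dgj = gj − dj + dg.
This gives a 20×12 integer matrix of rank 10; reducing to Smith normal form yields diagonal entries (1,1,1,1,1,1,1,1,1,1).

∂_3: C_3 → C_2 sends each 3-simplex σ to the alternating sum Σ_i (−1)^i (σ with its i-th vertex removed). For instance
  ∂dfgj = fgj − dgj + dfj − dfg,
  ∂fgij = gij − fij + fgj − fgi.
This gives a 12×2 integer matrix of rank 2; reducing to Smith normal form yields diagonal entries (1,1).

Now H_k = ker ∂_k / im ∂_{k+1}, so:

  H_2: rank ker ∂_2 − rank ∂_3 = (12 − 10) − 2 = 0, and the invariant factors of ∂_3 are all 1, so H_2 ≅ 0.

H_2 = 0.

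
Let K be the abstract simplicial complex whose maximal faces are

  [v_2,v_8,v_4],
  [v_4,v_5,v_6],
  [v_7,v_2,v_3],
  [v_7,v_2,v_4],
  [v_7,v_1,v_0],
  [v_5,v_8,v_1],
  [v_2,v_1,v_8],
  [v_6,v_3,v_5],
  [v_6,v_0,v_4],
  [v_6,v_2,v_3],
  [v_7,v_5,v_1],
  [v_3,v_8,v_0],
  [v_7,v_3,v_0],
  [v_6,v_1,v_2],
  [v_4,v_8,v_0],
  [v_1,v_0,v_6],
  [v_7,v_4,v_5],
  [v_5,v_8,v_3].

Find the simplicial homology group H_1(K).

Fix the vertex order v_0 < v_1 < v_2 < v_3 < v_4 < v_5 < v_6 < v_7 < v_8 and write every simplex with vertices in increasing order. Then dim K = 2 and the simplices of K are:

  0-simplices (9): [v_0], [v_1], [v_2], [v_3], [v_4], [v_5], [v_6], [v_7], [v_8]
  1-simplices (27): (27 of them)
  2-simplices (18): (18 of them)

so the chain groups are C_0 ≅ Z^9, C_1 ≅ Z^27, C_2 ≅ Z^18.

∂_1: C_1 → C_0 maps an edge to its endpoints' difference, ∂[p,q] = q − p. For instance
  ∂[v_0,v_8] = [v_8] − [v_0].
This gives a 9×27 integer matrix of rank 8; reducing to Smith normal form yields diagonal entries (1,1,1,1,1,1,1,1).

∂_2: C_2 → C_1 acts by ∂[p,q,r] = [q,r] − [p,r] + [p,q]. For instance
  ∂[v_2,v_4,v_7] = [v_4,v_7] − [v_2,v_7] + [v_2,v_4],
  ∂[v_1,v_5,v_8] = [v_5,v_8] − [v_1,v_8] + [v_1,v_5].
This gives a 27×18 integer matrix of rank 17; reducing to Smith normal form yields diagonal entries (1,1,1,1,1,1,1,1,1,1,1,1,1,1,1,1,1).

Now H_k = ker ∂_k / im ∂_{k+1}, so:

  H_1: rank ker ∂_1 − rank ∂_2 = (27 − 8) − 17 = 2, and the invariant factors of ∂_2 are all 1, so H_1 = Z^2.

H_1 = Z^2.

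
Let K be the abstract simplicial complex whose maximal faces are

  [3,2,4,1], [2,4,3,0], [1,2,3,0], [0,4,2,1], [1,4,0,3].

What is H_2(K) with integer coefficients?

We work with the vertex ordering 0 < 1 < 2 < 3 < 4. The simplices of K, each written with vertices in increasing order, are:

  0-simplices (5): [0], [1], [2], [3], [4]
  1-simplices (10): [0,1], [0,2], [0,3], [0,4], [1,2], [1,3], [1,4], [2,3], [2,4], [3,4]
  2-simplices (10): [0,1,2], [0,1,3], [0,1,4], [0,2,3], [0,2,4], [0,3,4], [1,2,3], [1,2,4], [1,3,4], [2,3,4]
  3-simplices (5): [0,1,2,3], [0,1,2,4], [0,1,3,4], [0,2,3,4], [1,2,3,4]

giving chain groups C_0 ≅ Z^5, C_1 ≅ Z^10, C_2 ≅ Z^10, C_3 ≅ Z^5.

Boundary ∂_1: C_1 → C_0 is given by ∂[p,q] = [q] − [p]. For instance
  ∂[1,3] = [3] − [1].
This gives a 5×10 integer matrix of rank 4; reducing to Smith normal form yields diagonal entries (1,1,1,1).

∂_2: C_2 → C_1 maps a triangle to the signed sum of its edges. For instance
  ∂[0,2,3] = [2,3] − [0,3] + [0,2],
  ∂[1,3,4] = [3,4] − [1,4] + [1,3].
This gives a 10×10 integer matrix of rank 6; reducing to Smith normal form yields diagonal entries (1,1,1,1,1,1).

Boundary ∂_3: C_3 → C_2 sends each 3-simplex σ to the alternating sum Σ_i (−1)^i (σ with its i-th vertex removed). For instance
  ∂[0,1,2,3] = [1,2,3] − [0,2,3] + [0,1,3] − [0,1,2],
  ∂[0,2,3,4] = [2,3,4] − [0,3,4] + [0,2,4] − [0,2,3].
This gives a 10×5 integer matrix of rank 4; reducing to Smith normal form yields diagonal entries (1,1,1,1).

Computing H_k = (kernel of ∂_k) / (image of ∂_{k+1}):

  H_2: rank ker ∂_2 − rank ∂_3 = (10 − 6) − 4 = 0, and the invariant factors of ∂_3 are all 1, so H_2 ≅ 0.

H_2 ≅ 0.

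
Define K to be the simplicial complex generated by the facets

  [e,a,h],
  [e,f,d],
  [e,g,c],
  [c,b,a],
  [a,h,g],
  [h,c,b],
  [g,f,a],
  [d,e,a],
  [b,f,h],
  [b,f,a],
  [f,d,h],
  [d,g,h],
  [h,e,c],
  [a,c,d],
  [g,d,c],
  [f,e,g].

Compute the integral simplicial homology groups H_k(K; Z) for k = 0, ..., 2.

Fix the vertex order a < b < c < d < e < f < g < h and write every simplex with vertices in increasing order. Then dim K = 2 and the simplices of K are:

  0-simplices (8): a, b, c, d, e, f, g, h
  1-simplices (24): ab, ac, ad, ae, af, ag, ah, bc, bf, bh, cd, ce, cg, ch, de, df, dg, dh, ef, eg, eh, fg, fh, gh
  2-simplices (16): abc, abf, acd, ade, aeh, afg, agh, bch, bfh, cdg, ceg, ceh, def, dfh, dgh, efg

so the chain groups are C_0 ≅ Z^8, C_1 ≅ Z^24, C_2 ≅ Z^16.

Boundary ∂_1: C_1 → C_0 maps an edge to its endpoints' difference, ∂[p,q] = q − p. For instance
  ∂df = f − d.
The resulting 8×24 matrix has rank 7, and its Smith normal form has invariant factors (1,1,1,1,1,1,1).

The boundary map ∂_2: C_2 → C_1 acts by ∂[p,q,r] = [q,r] − [p,r] + [p,q]. For instance
  ∂dgh = gh − dh + dg,
  ∂ade = de − ae + ad.
As a 24×16 matrix over Z this has rank 15, with invariant factors (1,1,1,1,1,1,1,1,1,1,1,1,1,1,1).

From H_k ≅ ker(∂_k) / im(∂_{k+1}) we obtain:

  H_0: rank C_0 − rank ∂_1 = 8 − 7 = 1, and the invariant factors of ∂_1 are all 1, so H_0 ≅ Z.
  H_1: rank ker ∂_1 − rank ∂_2 = (24 − 7) − 15 = 2, and the invariant factors of ∂_2 are all 1, so H_1 ≅ Z^2.
  H_2: rank ker ∂_2 − rank ∂_3 = (16 − 15) − 0 = 1, and there is no ∂_3, so H_2 ≅ Z.

As a check, the Euler characteristic is 8 − 24 + 16 = 0, which agrees with 1 − 2 + 1 = 0.
(K is a triangulation of the torus T^2.)

H_0 = Z,  H_1 = Z^2,  H_2 = Z.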